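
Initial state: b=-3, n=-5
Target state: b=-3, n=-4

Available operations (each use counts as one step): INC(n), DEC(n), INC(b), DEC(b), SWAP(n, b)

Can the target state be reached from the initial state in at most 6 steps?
Yes

Path (1 step): INC(n)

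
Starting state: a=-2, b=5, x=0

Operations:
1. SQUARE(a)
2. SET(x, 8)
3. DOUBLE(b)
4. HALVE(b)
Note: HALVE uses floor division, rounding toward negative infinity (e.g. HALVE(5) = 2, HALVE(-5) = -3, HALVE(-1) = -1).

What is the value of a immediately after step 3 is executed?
a = 4

Tracing a through execution:
Initial: a = -2
After step 1 (SQUARE(a)): a = 4
After step 2 (SET(x, 8)): a = 4
After step 3 (DOUBLE(b)): a = 4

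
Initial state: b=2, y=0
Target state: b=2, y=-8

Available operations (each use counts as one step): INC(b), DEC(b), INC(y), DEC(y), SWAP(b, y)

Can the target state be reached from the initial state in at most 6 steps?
No

The target state cannot be reached within 6 steps.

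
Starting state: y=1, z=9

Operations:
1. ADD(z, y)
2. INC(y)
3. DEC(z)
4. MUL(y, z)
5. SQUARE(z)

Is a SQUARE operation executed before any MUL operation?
No

First SQUARE: step 5
First MUL: step 4
Since 5 > 4, MUL comes first.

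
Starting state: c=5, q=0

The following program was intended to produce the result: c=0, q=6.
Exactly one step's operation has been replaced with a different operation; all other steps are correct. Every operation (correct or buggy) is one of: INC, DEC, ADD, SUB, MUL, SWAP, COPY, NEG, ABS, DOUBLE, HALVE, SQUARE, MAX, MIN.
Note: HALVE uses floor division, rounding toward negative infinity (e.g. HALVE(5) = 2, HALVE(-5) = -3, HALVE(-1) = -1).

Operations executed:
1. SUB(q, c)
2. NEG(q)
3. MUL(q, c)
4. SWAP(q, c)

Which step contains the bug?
Step 1

Trace with buggy code:
Initial: c=5, q=0
After step 1: c=5, q=-5
After step 2: c=5, q=5
After step 3: c=5, q=25
After step 4: c=25, q=5
Actual final c=25, q=5 ≠ expected c=0, q=6.
Step 1 is the only position where a single-operation replacement can produce the expected result.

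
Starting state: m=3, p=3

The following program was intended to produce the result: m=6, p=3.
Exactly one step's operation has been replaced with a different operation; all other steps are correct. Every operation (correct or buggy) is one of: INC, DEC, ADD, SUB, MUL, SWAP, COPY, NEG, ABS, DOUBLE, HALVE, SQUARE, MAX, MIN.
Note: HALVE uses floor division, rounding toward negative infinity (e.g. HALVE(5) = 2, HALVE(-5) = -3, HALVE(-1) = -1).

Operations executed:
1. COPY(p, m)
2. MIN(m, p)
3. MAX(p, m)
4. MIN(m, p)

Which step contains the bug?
Step 4

Trace with buggy code:
Initial: m=3, p=3
After step 1: m=3, p=3
After step 2: m=3, p=3
After step 3: m=3, p=3
After step 4: m=3, p=3
Actual final m=3, p=3 ≠ expected m=6, p=3.
Step 4 is the only position where a single-operation replacement can produce the expected result.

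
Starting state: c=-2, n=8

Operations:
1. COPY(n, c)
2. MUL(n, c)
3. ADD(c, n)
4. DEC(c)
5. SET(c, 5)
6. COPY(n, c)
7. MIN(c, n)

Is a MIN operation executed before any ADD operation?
No

First MIN: step 7
First ADD: step 3
Since 7 > 3, ADD comes first.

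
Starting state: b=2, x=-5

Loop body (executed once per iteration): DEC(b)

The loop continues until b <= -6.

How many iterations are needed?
8

Tracing iterations:
Initial: b=2, x=-5
After iteration 1: b=1, x=-5
After iteration 2: b=0, x=-5
After iteration 3: b=-1, x=-5
After iteration 4: b=-2, x=-5
After iteration 5: b=-3, x=-5
After iteration 6: b=-4, x=-5
After iteration 7: b=-5, x=-5
After iteration 8: b=-6, x=-5
b <= -6 now holds, so the loop exits after 8 iterations.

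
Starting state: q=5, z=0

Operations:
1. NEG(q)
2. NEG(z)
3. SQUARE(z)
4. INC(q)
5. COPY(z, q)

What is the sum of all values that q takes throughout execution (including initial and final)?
-18

Values of q at each step:
Initial: q = 5
After step 1: q = -5
After step 2: q = -5
After step 3: q = -5
After step 4: q = -4
After step 5: q = -4
Sum = 5 + -5 + -5 + -5 + -4 + -4 = -18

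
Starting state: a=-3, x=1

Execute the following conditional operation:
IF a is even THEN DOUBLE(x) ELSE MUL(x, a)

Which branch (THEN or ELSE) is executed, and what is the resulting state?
Branch: ELSE, Final state: a=-3, x=-3

Evaluating condition: a is even
Condition is False, so ELSE branch executes
After MUL(x, a): a=-3, x=-3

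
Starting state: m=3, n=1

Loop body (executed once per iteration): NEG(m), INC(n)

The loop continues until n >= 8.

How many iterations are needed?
7

Tracing iterations:
Initial: m=3, n=1
After iteration 1: m=-3, n=2
After iteration 2: m=3, n=3
After iteration 3: m=-3, n=4
After iteration 4: m=3, n=5
After iteration 5: m=-3, n=6
After iteration 6: m=3, n=7
After iteration 7: m=-3, n=8
n >= 8 now holds, so the loop exits after 7 iterations.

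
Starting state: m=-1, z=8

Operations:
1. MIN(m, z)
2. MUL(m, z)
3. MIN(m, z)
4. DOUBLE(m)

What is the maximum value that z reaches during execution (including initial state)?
8

Values of z at each step:
Initial: z = 8 ← maximum
After step 1: z = 8
After step 2: z = 8
After step 3: z = 8
After step 4: z = 8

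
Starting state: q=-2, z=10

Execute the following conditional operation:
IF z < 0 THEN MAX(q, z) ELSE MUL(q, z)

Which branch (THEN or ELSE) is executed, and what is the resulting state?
Branch: ELSE, Final state: q=-20, z=10

Evaluating condition: z < 0
z = 10
Condition is False, so ELSE branch executes
After MUL(q, z): q=-20, z=10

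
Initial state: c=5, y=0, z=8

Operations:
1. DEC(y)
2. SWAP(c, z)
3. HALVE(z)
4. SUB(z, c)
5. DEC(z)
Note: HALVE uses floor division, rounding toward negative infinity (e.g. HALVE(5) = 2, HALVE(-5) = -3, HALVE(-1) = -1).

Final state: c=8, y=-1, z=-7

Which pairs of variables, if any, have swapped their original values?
None

Comparing initial and final values:
y: 0 → -1
z: 8 → -7
c: 5 → 8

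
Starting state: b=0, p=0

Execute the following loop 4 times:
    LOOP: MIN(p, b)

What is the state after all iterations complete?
b=0, p=0

Iteration trace:
Start: b=0, p=0
After iteration 1: b=0, p=0
After iteration 2: b=0, p=0
After iteration 3: b=0, p=0
After iteration 4: b=0, p=0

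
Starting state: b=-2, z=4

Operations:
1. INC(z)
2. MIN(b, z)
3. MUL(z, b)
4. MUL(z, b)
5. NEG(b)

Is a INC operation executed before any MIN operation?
Yes

First INC: step 1
First MIN: step 2
Since 1 < 2, INC comes first.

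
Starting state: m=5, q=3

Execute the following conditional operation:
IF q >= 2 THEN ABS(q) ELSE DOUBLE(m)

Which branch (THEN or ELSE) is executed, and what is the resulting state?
Branch: THEN, Final state: m=5, q=3

Evaluating condition: q >= 2
q = 3
Condition is True, so THEN branch executes
After ABS(q): m=5, q=3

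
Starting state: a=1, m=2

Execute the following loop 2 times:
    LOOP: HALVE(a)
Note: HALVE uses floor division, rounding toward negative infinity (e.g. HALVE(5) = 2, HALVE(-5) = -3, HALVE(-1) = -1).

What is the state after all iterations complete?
a=0, m=2

Iteration trace:
Start: a=1, m=2
After iteration 1: a=0, m=2
After iteration 2: a=0, m=2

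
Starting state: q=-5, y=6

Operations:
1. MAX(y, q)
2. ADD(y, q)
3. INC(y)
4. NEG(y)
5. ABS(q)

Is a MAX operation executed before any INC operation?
Yes

First MAX: step 1
First INC: step 3
Since 1 < 3, MAX comes first.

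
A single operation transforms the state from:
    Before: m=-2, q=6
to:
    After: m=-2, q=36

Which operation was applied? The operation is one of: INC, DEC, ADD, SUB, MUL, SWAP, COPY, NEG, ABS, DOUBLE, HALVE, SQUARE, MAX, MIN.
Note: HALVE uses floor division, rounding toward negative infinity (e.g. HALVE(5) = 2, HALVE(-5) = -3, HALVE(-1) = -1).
SQUARE(q)

Analyzing the change:
Before: m=-2, q=6
After: m=-2, q=36
Variable q changed from 6 to 36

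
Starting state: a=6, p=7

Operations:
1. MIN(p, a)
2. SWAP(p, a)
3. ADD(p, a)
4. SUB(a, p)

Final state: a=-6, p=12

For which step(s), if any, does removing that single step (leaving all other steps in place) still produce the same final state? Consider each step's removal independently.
Step(s) 2

Testing removal of each single step:
Without step 1: final = a=-6, p=13 (different)
Without step 2: final = a=-6, p=12 (same)
Without step 3: final = a=0, p=6 (different)
Without step 4: final = a=6, p=12 (different)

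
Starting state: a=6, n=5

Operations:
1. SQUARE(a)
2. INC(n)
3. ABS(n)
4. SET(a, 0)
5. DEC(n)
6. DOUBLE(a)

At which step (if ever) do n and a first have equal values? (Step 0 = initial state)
Never

n and a never become equal during execution.

Comparing values at each step:
Initial: n=5, a=6
After step 1: n=5, a=36
After step 2: n=6, a=36
After step 3: n=6, a=36
After step 4: n=6, a=0
After step 5: n=5, a=0
After step 6: n=5, a=0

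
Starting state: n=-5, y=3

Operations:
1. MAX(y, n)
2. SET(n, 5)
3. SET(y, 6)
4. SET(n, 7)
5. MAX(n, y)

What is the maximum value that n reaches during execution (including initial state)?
7

Values of n at each step:
Initial: n = -5
After step 1: n = -5
After step 2: n = 5
After step 3: n = 5
After step 4: n = 7 ← maximum
After step 5: n = 7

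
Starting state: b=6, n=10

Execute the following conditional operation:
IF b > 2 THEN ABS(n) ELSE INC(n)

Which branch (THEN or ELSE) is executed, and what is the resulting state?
Branch: THEN, Final state: b=6, n=10

Evaluating condition: b > 2
b = 6
Condition is True, so THEN branch executes
After ABS(n): b=6, n=10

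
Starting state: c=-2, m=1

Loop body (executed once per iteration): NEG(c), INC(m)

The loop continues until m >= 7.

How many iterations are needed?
6

Tracing iterations:
Initial: c=-2, m=1
After iteration 1: c=2, m=2
After iteration 2: c=-2, m=3
After iteration 3: c=2, m=4
After iteration 4: c=-2, m=5
After iteration 5: c=2, m=6
After iteration 6: c=-2, m=7
m >= 7 now holds, so the loop exits after 6 iterations.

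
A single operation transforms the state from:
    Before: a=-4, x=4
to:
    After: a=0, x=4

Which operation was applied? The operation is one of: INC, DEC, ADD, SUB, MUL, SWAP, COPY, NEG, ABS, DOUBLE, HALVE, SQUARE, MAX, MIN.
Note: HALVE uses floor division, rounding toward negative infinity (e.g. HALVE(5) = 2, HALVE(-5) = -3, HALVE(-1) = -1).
ADD(a, x)

Analyzing the change:
Before: a=-4, x=4
After: a=0, x=4
Variable a changed from -4 to 0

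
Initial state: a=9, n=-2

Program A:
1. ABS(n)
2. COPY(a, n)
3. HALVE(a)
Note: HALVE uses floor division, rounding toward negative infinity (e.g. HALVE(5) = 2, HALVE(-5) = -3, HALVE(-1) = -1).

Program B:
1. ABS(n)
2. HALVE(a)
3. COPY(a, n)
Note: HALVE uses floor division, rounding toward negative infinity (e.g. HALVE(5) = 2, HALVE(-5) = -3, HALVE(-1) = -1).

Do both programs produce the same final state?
No

Program A final state: a=1, n=2
Program B final state: a=2, n=2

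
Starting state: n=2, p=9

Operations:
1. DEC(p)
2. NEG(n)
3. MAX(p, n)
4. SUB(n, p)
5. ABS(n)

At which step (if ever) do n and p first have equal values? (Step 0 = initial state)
Never

n and p never become equal during execution.

Comparing values at each step:
Initial: n=2, p=9
After step 1: n=2, p=8
After step 2: n=-2, p=8
After step 3: n=-2, p=8
After step 4: n=-10, p=8
After step 5: n=10, p=8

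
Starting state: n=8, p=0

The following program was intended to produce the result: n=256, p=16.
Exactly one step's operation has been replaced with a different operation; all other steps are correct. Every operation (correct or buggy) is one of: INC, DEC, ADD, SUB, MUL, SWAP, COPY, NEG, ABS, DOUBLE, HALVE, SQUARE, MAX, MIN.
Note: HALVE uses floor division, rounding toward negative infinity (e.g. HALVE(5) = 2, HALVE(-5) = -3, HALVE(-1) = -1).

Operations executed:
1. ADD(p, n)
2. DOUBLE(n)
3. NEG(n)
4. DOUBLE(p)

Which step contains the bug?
Step 3

Trace with buggy code:
Initial: n=8, p=0
After step 1: n=8, p=8
After step 2: n=16, p=8
After step 3: n=-16, p=8
After step 4: n=-16, p=16
Actual final n=-16, p=16 ≠ expected n=256, p=16.
Step 3 is the only position where a single-operation replacement can produce the expected result.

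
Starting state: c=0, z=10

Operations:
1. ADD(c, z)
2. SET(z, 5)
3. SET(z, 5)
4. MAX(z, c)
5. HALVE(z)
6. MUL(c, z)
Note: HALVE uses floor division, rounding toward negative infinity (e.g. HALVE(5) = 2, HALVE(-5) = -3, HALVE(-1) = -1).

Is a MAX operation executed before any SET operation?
No

First MAX: step 4
First SET: step 2
Since 4 > 2, SET comes first.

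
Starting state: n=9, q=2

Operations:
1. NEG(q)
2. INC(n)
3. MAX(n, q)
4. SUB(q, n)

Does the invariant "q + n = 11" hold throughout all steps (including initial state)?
No, violated after step 1

The invariant is violated after step 1.

State at each step:
Initial: n=9, q=2
After step 1: n=9, q=-2
After step 2: n=10, q=-2
After step 3: n=10, q=-2
After step 4: n=10, q=-12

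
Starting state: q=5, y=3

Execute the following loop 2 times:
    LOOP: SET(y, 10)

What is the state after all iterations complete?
q=5, y=10

Iteration trace:
Start: q=5, y=3
After iteration 1: q=5, y=10
After iteration 2: q=5, y=10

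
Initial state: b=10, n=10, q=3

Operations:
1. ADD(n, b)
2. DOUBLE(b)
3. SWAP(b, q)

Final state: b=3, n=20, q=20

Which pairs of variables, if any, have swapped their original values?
None

Comparing initial and final values:
q: 3 → 20
n: 10 → 20
b: 10 → 3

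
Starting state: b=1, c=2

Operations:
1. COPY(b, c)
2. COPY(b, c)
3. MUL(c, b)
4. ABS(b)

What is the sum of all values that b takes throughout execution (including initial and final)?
9

Values of b at each step:
Initial: b = 1
After step 1: b = 2
After step 2: b = 2
After step 3: b = 2
After step 4: b = 2
Sum = 1 + 2 + 2 + 2 + 2 = 9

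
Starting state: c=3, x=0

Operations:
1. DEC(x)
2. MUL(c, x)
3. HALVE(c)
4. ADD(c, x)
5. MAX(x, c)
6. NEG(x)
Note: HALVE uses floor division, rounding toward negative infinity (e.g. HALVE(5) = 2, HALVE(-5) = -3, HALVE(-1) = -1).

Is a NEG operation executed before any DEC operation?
No

First NEG: step 6
First DEC: step 1
Since 6 > 1, DEC comes first.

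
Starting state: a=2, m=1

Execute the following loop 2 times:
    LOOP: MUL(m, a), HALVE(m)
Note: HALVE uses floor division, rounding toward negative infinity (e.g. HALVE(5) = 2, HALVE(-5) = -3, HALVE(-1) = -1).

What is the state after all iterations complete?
a=2, m=1

Iteration trace:
Start: a=2, m=1
After iteration 1: a=2, m=1
After iteration 2: a=2, m=1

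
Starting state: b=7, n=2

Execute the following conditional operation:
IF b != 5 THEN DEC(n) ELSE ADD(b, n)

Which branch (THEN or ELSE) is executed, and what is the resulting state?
Branch: THEN, Final state: b=7, n=1

Evaluating condition: b != 5
b = 7
Condition is True, so THEN branch executes
After DEC(n): b=7, n=1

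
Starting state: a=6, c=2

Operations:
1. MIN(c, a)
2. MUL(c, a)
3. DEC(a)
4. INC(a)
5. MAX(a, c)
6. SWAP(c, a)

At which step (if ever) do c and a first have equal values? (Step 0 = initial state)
Step 5

c and a first become equal after step 5.

Comparing values at each step:
Initial: c=2, a=6
After step 1: c=2, a=6
After step 2: c=12, a=6
After step 3: c=12, a=5
After step 4: c=12, a=6
After step 5: c=12, a=12 ← equal!
After step 6: c=12, a=12 ← equal!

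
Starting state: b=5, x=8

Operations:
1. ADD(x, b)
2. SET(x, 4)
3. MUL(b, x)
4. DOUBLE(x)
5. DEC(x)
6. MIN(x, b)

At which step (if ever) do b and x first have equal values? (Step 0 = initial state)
Never

b and x never become equal during execution.

Comparing values at each step:
Initial: b=5, x=8
After step 1: b=5, x=13
After step 2: b=5, x=4
After step 3: b=20, x=4
After step 4: b=20, x=8
After step 5: b=20, x=7
After step 6: b=20, x=7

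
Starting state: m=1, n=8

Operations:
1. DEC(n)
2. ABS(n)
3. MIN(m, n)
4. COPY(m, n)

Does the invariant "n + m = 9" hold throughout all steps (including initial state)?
No, violated after step 1

The invariant is violated after step 1.

State at each step:
Initial: m=1, n=8
After step 1: m=1, n=7
After step 2: m=1, n=7
After step 3: m=1, n=7
After step 4: m=7, n=7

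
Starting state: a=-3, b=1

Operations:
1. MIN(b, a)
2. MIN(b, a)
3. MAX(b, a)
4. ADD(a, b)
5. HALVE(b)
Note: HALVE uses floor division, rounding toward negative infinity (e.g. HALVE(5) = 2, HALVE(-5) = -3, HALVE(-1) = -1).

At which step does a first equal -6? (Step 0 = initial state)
Step 4

Tracing a:
Initial: a = -3
After step 1: a = -3
After step 2: a = -3
After step 3: a = -3
After step 4: a = -6 ← first occurrence
After step 5: a = -6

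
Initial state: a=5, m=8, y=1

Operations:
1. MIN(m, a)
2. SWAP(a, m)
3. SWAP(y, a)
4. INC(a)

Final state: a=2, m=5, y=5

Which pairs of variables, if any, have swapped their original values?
None

Comparing initial and final values:
y: 1 → 5
a: 5 → 2
m: 8 → 5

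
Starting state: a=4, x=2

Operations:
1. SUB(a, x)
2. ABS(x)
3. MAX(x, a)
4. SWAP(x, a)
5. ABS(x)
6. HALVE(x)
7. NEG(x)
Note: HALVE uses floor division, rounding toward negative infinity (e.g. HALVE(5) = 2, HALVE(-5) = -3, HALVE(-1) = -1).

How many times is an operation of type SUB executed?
1

Counting SUB operations:
Step 1: SUB(a, x) ← SUB
Total: 1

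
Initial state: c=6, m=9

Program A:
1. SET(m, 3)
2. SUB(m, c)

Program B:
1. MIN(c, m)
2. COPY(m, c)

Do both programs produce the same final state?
No

Program A final state: c=6, m=-3
Program B final state: c=6, m=6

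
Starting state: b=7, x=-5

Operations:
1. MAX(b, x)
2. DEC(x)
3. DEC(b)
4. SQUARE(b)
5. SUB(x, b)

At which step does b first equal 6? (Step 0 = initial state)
Step 3

Tracing b:
Initial: b = 7
After step 1: b = 7
After step 2: b = 7
After step 3: b = 6 ← first occurrence
After step 4: b = 36
After step 5: b = 36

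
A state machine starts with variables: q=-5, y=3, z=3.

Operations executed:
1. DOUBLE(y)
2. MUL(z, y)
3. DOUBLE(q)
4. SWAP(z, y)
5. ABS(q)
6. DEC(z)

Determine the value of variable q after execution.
q = 10

Tracing execution:
Step 1: DOUBLE(y) → q = -5
Step 2: MUL(z, y) → q = -5
Step 3: DOUBLE(q) → q = -10
Step 4: SWAP(z, y) → q = -10
Step 5: ABS(q) → q = 10
Step 6: DEC(z) → q = 10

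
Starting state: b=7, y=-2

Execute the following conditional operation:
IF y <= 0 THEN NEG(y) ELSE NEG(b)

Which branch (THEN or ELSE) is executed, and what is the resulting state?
Branch: THEN, Final state: b=7, y=2

Evaluating condition: y <= 0
y = -2
Condition is True, so THEN branch executes
After NEG(y): b=7, y=2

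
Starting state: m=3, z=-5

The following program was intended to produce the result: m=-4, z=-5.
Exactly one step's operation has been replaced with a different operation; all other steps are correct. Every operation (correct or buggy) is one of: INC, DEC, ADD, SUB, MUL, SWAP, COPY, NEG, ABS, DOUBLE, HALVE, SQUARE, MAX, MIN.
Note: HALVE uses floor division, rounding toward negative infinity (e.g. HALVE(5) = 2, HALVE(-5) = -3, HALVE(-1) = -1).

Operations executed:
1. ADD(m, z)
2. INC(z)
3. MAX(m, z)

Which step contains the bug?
Step 2

Trace with buggy code:
Initial: m=3, z=-5
After step 1: m=-2, z=-5
After step 2: m=-2, z=-4
After step 3: m=-2, z=-4
Actual final m=-2, z=-4 ≠ expected m=-4, z=-5.
Step 2 is the only position where a single-operation replacement can produce the expected result.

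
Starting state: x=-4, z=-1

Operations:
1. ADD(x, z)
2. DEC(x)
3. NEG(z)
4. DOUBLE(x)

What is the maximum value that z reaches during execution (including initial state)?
1

Values of z at each step:
Initial: z = -1
After step 1: z = -1
After step 2: z = -1
After step 3: z = 1 ← maximum
After step 4: z = 1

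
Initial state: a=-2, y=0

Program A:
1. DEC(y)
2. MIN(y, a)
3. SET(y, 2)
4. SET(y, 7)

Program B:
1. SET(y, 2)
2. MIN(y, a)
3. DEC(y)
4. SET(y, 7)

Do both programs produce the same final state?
Yes

Program A final state: a=-2, y=7
Program B final state: a=-2, y=7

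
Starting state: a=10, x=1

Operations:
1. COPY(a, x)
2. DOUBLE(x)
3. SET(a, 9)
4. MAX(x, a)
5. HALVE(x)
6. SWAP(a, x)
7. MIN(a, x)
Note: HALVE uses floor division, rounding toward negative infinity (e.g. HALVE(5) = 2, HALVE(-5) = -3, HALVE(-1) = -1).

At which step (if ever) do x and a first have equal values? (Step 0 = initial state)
Step 1

x and a first become equal after step 1.

Comparing values at each step:
Initial: x=1, a=10
After step 1: x=1, a=1 ← equal!
After step 2: x=2, a=1
After step 3: x=2, a=9
After step 4: x=9, a=9 ← equal!
After step 5: x=4, a=9
After step 6: x=9, a=4
After step 7: x=9, a=4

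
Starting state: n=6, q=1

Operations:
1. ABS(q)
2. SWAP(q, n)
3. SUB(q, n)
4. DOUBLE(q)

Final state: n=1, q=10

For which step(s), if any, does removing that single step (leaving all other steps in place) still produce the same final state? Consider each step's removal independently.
Step(s) 1

Testing removal of each single step:
Without step 1: final = n=1, q=10 (same)
Without step 2: final = n=6, q=-10 (different)
Without step 3: final = n=1, q=12 (different)
Without step 4: final = n=1, q=5 (different)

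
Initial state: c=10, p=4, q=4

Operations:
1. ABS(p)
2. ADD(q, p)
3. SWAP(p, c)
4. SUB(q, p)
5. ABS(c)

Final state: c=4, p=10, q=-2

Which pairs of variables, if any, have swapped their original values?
(c, p)

Comparing initial and final values:
c: 10 → 4
p: 4 → 10
q: 4 → -2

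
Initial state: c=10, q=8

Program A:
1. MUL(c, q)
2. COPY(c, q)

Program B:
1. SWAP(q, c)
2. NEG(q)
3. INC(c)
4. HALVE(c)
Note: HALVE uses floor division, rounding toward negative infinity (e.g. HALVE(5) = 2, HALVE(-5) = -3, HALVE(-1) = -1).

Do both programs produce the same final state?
No

Program A final state: c=8, q=8
Program B final state: c=4, q=-10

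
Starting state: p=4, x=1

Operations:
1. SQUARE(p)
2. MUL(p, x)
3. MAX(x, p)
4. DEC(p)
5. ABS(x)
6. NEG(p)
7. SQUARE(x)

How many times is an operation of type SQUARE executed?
2

Counting SQUARE operations:
Step 1: SQUARE(p) ← SQUARE
Step 7: SQUARE(x) ← SQUARE
Total: 2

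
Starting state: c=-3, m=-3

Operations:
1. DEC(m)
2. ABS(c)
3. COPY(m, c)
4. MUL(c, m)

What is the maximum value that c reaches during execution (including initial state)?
9

Values of c at each step:
Initial: c = -3
After step 1: c = -3
After step 2: c = 3
After step 3: c = 3
After step 4: c = 9 ← maximum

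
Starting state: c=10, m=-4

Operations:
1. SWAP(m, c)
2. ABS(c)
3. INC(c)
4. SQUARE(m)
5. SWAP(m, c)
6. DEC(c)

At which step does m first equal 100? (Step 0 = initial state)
Step 4

Tracing m:
Initial: m = -4
After step 1: m = 10
After step 2: m = 10
After step 3: m = 10
After step 4: m = 100 ← first occurrence
After step 5: m = 5
After step 6: m = 5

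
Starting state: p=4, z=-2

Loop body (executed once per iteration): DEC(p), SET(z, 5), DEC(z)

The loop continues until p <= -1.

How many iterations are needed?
5

Tracing iterations:
Initial: p=4, z=-2
After iteration 1: p=3, z=4
After iteration 2: p=2, z=4
After iteration 3: p=1, z=4
After iteration 4: p=0, z=4
After iteration 5: p=-1, z=4
p <= -1 now holds, so the loop exits after 5 iterations.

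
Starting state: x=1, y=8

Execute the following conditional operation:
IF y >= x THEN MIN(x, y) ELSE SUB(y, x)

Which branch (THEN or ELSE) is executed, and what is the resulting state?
Branch: THEN, Final state: x=1, y=8

Evaluating condition: y >= x
y = 8, x = 1
Condition is True, so THEN branch executes
After MIN(x, y): x=1, y=8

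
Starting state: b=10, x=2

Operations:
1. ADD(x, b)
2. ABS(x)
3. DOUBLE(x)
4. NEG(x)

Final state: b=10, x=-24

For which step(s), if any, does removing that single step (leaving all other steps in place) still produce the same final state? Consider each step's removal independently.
Step(s) 2

Testing removal of each single step:
Without step 1: final = b=10, x=-4 (different)
Without step 2: final = b=10, x=-24 (same)
Without step 3: final = b=10, x=-12 (different)
Without step 4: final = b=10, x=24 (different)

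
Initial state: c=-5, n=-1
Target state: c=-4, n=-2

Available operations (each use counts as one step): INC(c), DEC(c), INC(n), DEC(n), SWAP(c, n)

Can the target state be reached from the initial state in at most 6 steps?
Yes

Path (2 steps): INC(c) → DEC(n)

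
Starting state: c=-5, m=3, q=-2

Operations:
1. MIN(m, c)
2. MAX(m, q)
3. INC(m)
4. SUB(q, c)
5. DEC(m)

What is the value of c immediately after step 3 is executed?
c = -5

Tracing c through execution:
Initial: c = -5
After step 1 (MIN(m, c)): c = -5
After step 2 (MAX(m, q)): c = -5
After step 3 (INC(m)): c = -5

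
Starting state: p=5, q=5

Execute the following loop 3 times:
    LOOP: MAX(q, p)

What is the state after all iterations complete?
p=5, q=5

Iteration trace:
Start: p=5, q=5
After iteration 1: p=5, q=5
After iteration 2: p=5, q=5
After iteration 3: p=5, q=5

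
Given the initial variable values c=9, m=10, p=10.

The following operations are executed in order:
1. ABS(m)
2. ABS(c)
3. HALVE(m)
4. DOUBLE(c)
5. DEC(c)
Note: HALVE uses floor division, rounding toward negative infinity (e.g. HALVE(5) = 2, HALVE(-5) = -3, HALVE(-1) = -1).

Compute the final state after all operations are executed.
{c: 17, m: 5, p: 10}

Step-by-step execution:
Initial: c=9, m=10, p=10
After step 1 (ABS(m)): c=9, m=10, p=10
After step 2 (ABS(c)): c=9, m=10, p=10
After step 3 (HALVE(m)): c=9, m=5, p=10
After step 4 (DOUBLE(c)): c=18, m=5, p=10
After step 5 (DEC(c)): c=17, m=5, p=10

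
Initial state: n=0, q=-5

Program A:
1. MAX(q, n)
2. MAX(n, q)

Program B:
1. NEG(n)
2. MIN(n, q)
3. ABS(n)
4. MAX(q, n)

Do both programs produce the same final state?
No

Program A final state: n=0, q=0
Program B final state: n=5, q=5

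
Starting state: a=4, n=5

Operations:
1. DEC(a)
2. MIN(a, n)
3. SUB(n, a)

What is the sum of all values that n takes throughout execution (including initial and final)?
17

Values of n at each step:
Initial: n = 5
After step 1: n = 5
After step 2: n = 5
After step 3: n = 2
Sum = 5 + 5 + 5 + 2 = 17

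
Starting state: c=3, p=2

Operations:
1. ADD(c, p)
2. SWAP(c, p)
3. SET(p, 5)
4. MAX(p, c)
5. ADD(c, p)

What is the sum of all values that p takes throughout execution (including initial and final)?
24

Values of p at each step:
Initial: p = 2
After step 1: p = 2
After step 2: p = 5
After step 3: p = 5
After step 4: p = 5
After step 5: p = 5
Sum = 2 + 2 + 5 + 5 + 5 + 5 = 24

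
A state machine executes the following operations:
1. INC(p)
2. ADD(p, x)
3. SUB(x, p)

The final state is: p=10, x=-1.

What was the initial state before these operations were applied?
p=0, x=9

Working backwards:
Final state: p=10, x=-1
Before step 3 (SUB(x, p)): p=10, x=9
Before step 2 (ADD(p, x)): p=1, x=9
Before step 1 (INC(p)): p=0, x=9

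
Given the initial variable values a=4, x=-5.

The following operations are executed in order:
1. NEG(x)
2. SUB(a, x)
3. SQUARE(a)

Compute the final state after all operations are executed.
{a: 1, x: 5}

Step-by-step execution:
Initial: a=4, x=-5
After step 1 (NEG(x)): a=4, x=5
After step 2 (SUB(a, x)): a=-1, x=5
After step 3 (SQUARE(a)): a=1, x=5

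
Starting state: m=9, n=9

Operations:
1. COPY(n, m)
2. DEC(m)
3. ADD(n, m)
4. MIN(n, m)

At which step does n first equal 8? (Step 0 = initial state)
Step 4

Tracing n:
Initial: n = 9
After step 1: n = 9
After step 2: n = 9
After step 3: n = 17
After step 4: n = 8 ← first occurrence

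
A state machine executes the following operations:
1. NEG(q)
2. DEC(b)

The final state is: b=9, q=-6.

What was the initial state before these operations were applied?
b=10, q=6

Working backwards:
Final state: b=9, q=-6
Before step 2 (DEC(b)): b=10, q=-6
Before step 1 (NEG(q)): b=10, q=6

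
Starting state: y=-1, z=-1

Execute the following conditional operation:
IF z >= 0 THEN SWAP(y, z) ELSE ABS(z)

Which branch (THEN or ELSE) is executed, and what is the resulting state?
Branch: ELSE, Final state: y=-1, z=1

Evaluating condition: z >= 0
z = -1
Condition is False, so ELSE branch executes
After ABS(z): y=-1, z=1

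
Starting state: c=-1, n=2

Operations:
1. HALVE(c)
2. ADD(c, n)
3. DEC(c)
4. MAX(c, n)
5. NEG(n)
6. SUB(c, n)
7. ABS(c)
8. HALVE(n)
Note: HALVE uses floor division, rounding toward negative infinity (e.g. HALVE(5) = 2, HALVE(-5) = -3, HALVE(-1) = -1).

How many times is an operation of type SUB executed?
1

Counting SUB operations:
Step 6: SUB(c, n) ← SUB
Total: 1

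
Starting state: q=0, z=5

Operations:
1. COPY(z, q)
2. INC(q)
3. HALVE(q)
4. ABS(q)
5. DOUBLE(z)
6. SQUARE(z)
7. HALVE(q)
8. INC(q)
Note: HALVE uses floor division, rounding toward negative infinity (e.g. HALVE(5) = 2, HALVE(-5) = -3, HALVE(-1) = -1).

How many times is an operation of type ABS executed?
1

Counting ABS operations:
Step 4: ABS(q) ← ABS
Total: 1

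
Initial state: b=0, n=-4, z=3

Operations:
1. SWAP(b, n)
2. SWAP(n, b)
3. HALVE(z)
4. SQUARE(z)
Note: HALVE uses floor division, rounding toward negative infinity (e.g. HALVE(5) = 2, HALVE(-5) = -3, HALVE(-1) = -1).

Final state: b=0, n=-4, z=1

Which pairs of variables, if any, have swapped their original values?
None

Comparing initial and final values:
b: 0 → 0
n: -4 → -4
z: 3 → 1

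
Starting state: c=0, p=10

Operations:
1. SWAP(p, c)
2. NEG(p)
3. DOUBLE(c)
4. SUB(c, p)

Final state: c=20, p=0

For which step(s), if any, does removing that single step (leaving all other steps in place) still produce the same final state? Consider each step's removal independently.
Step(s) 2, 4

Testing removal of each single step:
Without step 1: final = c=10, p=-10 (different)
Without step 2: final = c=20, p=0 (same)
Without step 3: final = c=10, p=0 (different)
Without step 4: final = c=20, p=0 (same)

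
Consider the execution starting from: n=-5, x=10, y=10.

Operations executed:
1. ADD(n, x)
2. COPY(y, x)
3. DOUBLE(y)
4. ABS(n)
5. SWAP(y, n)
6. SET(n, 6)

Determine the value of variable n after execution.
n = 6

Tracing execution:
Step 1: ADD(n, x) → n = 5
Step 2: COPY(y, x) → n = 5
Step 3: DOUBLE(y) → n = 5
Step 4: ABS(n) → n = 5
Step 5: SWAP(y, n) → n = 20
Step 6: SET(n, 6) → n = 6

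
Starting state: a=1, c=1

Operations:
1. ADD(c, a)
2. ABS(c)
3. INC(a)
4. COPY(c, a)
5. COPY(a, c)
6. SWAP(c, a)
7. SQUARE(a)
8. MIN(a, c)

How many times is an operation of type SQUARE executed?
1

Counting SQUARE operations:
Step 7: SQUARE(a) ← SQUARE
Total: 1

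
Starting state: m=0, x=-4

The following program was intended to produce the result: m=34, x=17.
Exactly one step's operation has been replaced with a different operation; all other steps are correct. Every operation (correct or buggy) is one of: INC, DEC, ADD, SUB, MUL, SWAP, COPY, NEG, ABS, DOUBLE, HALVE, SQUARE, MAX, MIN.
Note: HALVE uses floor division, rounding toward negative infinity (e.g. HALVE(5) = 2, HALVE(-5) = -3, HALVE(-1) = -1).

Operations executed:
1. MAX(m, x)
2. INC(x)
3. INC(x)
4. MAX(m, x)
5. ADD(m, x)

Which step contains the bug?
Step 2

Trace with buggy code:
Initial: m=0, x=-4
After step 1: m=0, x=-4
After step 2: m=0, x=-3
After step 3: m=0, x=-2
After step 4: m=0, x=-2
After step 5: m=-2, x=-2
Actual final m=-2, x=-2 ≠ expected m=34, x=17.
Step 2 is the only position where a single-operation replacement can produce the expected result.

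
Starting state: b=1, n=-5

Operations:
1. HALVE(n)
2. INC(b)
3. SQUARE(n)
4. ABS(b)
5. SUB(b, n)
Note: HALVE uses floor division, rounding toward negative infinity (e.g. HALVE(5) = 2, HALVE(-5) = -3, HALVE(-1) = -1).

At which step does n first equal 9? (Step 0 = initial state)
Step 3

Tracing n:
Initial: n = -5
After step 1: n = -3
After step 2: n = -3
After step 3: n = 9 ← first occurrence
After step 4: n = 9
After step 5: n = 9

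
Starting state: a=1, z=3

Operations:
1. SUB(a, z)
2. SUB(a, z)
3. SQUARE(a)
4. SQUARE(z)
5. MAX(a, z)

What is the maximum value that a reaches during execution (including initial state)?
25

Values of a at each step:
Initial: a = 1
After step 1: a = -2
After step 2: a = -5
After step 3: a = 25 ← maximum
After step 4: a = 25
After step 5: a = 25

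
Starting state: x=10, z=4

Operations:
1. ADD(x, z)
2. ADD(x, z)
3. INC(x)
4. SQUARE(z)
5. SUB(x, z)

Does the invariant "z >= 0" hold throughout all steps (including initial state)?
Yes

The invariant holds at every step.

State at each step:
Initial: x=10, z=4
After step 1: x=14, z=4
After step 2: x=18, z=4
After step 3: x=19, z=4
After step 4: x=19, z=16
After step 5: x=3, z=16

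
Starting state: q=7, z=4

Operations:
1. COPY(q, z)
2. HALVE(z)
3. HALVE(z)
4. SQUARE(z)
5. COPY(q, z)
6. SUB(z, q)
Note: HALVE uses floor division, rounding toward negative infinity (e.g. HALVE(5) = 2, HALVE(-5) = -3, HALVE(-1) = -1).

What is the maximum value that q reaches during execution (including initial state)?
7

Values of q at each step:
Initial: q = 7 ← maximum
After step 1: q = 4
After step 2: q = 4
After step 3: q = 4
After step 4: q = 4
After step 5: q = 1
After step 6: q = 1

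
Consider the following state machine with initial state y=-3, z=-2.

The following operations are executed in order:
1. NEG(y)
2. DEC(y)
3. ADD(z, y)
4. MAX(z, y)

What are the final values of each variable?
{y: 2, z: 2}

Step-by-step execution:
Initial: y=-3, z=-2
After step 1 (NEG(y)): y=3, z=-2
After step 2 (DEC(y)): y=2, z=-2
After step 3 (ADD(z, y)): y=2, z=0
After step 4 (MAX(z, y)): y=2, z=2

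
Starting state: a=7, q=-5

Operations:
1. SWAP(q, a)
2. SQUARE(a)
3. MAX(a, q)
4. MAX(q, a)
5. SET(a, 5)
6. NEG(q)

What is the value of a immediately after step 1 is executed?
a = -5

Tracing a through execution:
Initial: a = 7
After step 1 (SWAP(q, a)): a = -5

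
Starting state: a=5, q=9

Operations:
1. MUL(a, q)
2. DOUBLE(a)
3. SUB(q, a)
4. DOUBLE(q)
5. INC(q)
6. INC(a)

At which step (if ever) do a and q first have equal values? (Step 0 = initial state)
Never

a and q never become equal during execution.

Comparing values at each step:
Initial: a=5, q=9
After step 1: a=45, q=9
After step 2: a=90, q=9
After step 3: a=90, q=-81
After step 4: a=90, q=-162
After step 5: a=90, q=-161
After step 6: a=91, q=-161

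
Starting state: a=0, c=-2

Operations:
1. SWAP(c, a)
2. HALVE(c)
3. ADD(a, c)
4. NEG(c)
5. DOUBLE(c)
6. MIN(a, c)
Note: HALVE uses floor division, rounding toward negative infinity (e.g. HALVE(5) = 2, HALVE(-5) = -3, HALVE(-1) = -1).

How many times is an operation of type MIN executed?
1

Counting MIN operations:
Step 6: MIN(a, c) ← MIN
Total: 1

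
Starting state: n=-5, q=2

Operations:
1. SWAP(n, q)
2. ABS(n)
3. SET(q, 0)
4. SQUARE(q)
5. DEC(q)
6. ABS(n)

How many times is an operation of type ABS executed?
2

Counting ABS operations:
Step 2: ABS(n) ← ABS
Step 6: ABS(n) ← ABS
Total: 2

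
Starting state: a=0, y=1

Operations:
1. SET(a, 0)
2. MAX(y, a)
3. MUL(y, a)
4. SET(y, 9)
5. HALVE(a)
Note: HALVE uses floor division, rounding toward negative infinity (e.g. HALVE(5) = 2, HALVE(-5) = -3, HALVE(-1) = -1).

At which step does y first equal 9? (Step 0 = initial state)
Step 4

Tracing y:
Initial: y = 1
After step 1: y = 1
After step 2: y = 1
After step 3: y = 0
After step 4: y = 9 ← first occurrence
After step 5: y = 9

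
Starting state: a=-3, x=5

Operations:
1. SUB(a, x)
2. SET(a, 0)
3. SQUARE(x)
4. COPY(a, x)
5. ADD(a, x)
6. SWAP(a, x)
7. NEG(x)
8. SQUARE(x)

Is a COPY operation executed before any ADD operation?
Yes

First COPY: step 4
First ADD: step 5
Since 4 < 5, COPY comes first.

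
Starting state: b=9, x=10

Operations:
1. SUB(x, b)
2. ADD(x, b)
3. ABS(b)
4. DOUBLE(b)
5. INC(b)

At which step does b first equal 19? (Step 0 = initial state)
Step 5

Tracing b:
Initial: b = 9
After step 1: b = 9
After step 2: b = 9
After step 3: b = 9
After step 4: b = 18
After step 5: b = 19 ← first occurrence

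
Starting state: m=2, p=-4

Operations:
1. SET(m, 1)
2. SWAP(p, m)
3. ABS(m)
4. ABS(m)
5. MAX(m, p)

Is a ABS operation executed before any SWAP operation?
No

First ABS: step 3
First SWAP: step 2
Since 3 > 2, SWAP comes first.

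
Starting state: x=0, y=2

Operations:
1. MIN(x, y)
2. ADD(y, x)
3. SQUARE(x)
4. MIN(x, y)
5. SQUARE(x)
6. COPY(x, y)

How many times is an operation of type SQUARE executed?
2

Counting SQUARE operations:
Step 3: SQUARE(x) ← SQUARE
Step 5: SQUARE(x) ← SQUARE
Total: 2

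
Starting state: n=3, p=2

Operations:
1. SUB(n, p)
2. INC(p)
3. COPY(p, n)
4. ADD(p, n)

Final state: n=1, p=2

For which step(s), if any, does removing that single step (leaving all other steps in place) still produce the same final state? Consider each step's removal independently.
Step(s) 2

Testing removal of each single step:
Without step 1: final = n=3, p=6 (different)
Without step 2: final = n=1, p=2 (same)
Without step 3: final = n=1, p=4 (different)
Without step 4: final = n=1, p=1 (different)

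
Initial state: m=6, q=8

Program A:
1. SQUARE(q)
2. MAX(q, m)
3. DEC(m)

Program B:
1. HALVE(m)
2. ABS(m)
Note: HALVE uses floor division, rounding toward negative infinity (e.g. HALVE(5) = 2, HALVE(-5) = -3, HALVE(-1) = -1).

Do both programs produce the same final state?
No

Program A final state: m=5, q=64
Program B final state: m=3, q=8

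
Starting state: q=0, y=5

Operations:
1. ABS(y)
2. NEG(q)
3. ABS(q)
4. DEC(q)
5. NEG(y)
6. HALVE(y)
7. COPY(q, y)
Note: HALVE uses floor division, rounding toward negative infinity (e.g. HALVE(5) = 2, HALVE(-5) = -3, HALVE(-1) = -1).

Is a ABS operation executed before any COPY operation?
Yes

First ABS: step 1
First COPY: step 7
Since 1 < 7, ABS comes first.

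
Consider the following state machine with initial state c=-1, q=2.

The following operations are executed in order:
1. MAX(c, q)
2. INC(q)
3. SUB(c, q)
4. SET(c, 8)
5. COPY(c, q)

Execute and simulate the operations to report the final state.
{c: 3, q: 3}

Step-by-step execution:
Initial: c=-1, q=2
After step 1 (MAX(c, q)): c=2, q=2
After step 2 (INC(q)): c=2, q=3
After step 3 (SUB(c, q)): c=-1, q=3
After step 4 (SET(c, 8)): c=8, q=3
After step 5 (COPY(c, q)): c=3, q=3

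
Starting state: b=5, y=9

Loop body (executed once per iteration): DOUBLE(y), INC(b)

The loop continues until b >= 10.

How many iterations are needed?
5

Tracing iterations:
Initial: b=5, y=9
After iteration 1: b=6, y=18
After iteration 2: b=7, y=36
After iteration 3: b=8, y=72
After iteration 4: b=9, y=144
After iteration 5: b=10, y=288
b >= 10 now holds, so the loop exits after 5 iterations.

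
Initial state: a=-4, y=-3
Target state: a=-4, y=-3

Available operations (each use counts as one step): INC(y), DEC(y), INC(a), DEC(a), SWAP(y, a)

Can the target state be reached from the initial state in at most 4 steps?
Yes

Path (0 steps): 0 steps (already at target)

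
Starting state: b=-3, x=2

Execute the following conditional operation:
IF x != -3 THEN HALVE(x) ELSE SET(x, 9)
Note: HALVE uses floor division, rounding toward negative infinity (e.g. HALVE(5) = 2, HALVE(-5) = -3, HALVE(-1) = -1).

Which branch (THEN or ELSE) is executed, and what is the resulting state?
Branch: THEN, Final state: b=-3, x=1

Evaluating condition: x != -3
x = 2
Condition is True, so THEN branch executes
After HALVE(x): b=-3, x=1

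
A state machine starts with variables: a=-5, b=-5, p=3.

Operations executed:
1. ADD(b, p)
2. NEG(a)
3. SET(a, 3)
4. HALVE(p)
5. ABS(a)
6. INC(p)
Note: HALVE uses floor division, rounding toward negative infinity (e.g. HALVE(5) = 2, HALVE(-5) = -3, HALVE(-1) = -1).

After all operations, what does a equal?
a = 3

Tracing execution:
Step 1: ADD(b, p) → a = -5
Step 2: NEG(a) → a = 5
Step 3: SET(a, 3) → a = 3
Step 4: HALVE(p) → a = 3
Step 5: ABS(a) → a = 3
Step 6: INC(p) → a = 3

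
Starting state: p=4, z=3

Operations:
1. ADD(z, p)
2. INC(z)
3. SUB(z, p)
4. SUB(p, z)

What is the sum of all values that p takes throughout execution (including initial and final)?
16

Values of p at each step:
Initial: p = 4
After step 1: p = 4
After step 2: p = 4
After step 3: p = 4
After step 4: p = 0
Sum = 4 + 4 + 4 + 4 + 0 = 16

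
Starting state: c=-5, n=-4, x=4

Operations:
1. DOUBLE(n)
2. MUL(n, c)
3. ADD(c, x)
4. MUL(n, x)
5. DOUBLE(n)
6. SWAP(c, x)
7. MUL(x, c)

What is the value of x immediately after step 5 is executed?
x = 4

Tracing x through execution:
Initial: x = 4
After step 1 (DOUBLE(n)): x = 4
After step 2 (MUL(n, c)): x = 4
After step 3 (ADD(c, x)): x = 4
After step 4 (MUL(n, x)): x = 4
After step 5 (DOUBLE(n)): x = 4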